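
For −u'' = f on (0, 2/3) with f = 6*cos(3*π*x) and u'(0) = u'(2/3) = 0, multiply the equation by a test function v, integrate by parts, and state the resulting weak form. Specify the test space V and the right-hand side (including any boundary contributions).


V = H^1(0, 2/3) (no boundary constraint on v; u is determined up to an additive constant); weak form: ∫_0^2/3 u'v' dx = ∫_0^2/3 (6*cos(3*π*x)) v dx for all v ∈ V.

Multiply both sides by a test function v and integrate from 0 to 2/3:
  ∫_0^2/3 −u''(x) v(x) dx = ∫_0^2/3 f(x) v(x) dx.
Integrate the LHS by parts once:
  ∫_0^2/3 −u'' v dx = −[u'(x) v(x)]_0^2/3 + ∫_0^2/3 u'(x) v'(x) dx.
Thus ∫_0^2/3 u'(x) v'(x) dx = ∫_0^2/3 f(x) v(x) dx + [u'(x) v(x)]_0^2/3.
Choose V so that boundary terms are either known or forced to vanish.
u has homogeneous Neumann: u'(0) = u'(2/3) = 0. So [u' v]_0^2/3 = 0·v(2/3) − 0·v(0) = 0 for any v; take V = H^1(0, 2/3).
Weak formulation: find u (satisfying any essential BC) such that ∫_0^2/3 u'(x) v'(x) dx = ∫_0^2/3 f v dx for all v ∈ V (homogeneous Neumann, so boundary terms vanish).
Substituting f(x) = 6*cos(3*π*x), the right-hand side is ∫_0^2/3 (6*cos(3*π*x)) v dx.
Compatibility check (pure Neumann): taking v ≡ 1 ∈ V gives 0 = ∫_0^2/3 f dx + (0) − (0), i.e. ∫_0^2/3 f dx must equal u'(0) − u'(2/3) = 0. Indeed ∫_0^2/3 (6*cos(3*π*x)) dx = 0, so the data are compatible. The solution is then unique only up to an additive constant (fix it e.g. by requiring ∫_0^2/3 u dx = 0).


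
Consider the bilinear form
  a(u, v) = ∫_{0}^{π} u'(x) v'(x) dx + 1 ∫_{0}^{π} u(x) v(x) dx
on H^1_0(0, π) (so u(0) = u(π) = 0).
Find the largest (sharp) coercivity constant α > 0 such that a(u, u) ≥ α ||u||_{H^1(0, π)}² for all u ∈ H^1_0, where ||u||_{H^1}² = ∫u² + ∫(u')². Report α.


α = 1

Coercivity of a(·,·) on H^1_0(0, π) means a(u, u) ≥ α ||u||_{H^1}² for every u ∈ H^1_0.
The interval has length L = π, and Poincaré/coercivity depend only on L. Here a(u, u) = ∫(u')² + (1)·∫u².
Here c = 1 ≥ 1, so a(u,u) = ∫(u')² + c∫u² ≥ ∫(u')² + ∫u² = ||u||_{H^1}², i.e. α = 1 works. No larger α is possible: a(u,u) ≥ α||u||_{H^1}² means (1−α)∫(u')² ≥ (α−c)∫u², and for the modes u_n = sin(nπ(x−x₀)/L) (x₀ the left endpoint) one has ∫u_n²/∫(u_n')² = (L/(nπ))² → 0, so a(u_n,u_n)/||u_n||_{H^1}² → 1. Hence the optimal constant is α = 1.
Therefore α = 1.


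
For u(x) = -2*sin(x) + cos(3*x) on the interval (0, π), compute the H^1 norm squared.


||u||_{H^1(0,π)}^2 = 9*π

u'(x) = -3*sin(3*x) - 2*cos(x).
Expand u² and (u')² and integrate term by term on (0, π), using: for integers n ≥ 1, ∫_0^π sin²(nx) dx = ∫_0^π cos²(nx) dx = π/2; for n ≠ n', ∫_0^π sin(nx)sin(n'x) dx = ∫_0^π cos(nx)cos(n'x) dx = 0; and by product-to-sum, ∫_0^π sin(nx)cos(n'x) dx = ½∫_0^π [sin((n+n')x) + sin((n−n')x)] dx, which is 0 when n+n' is even and 2n/(n²−n'²) when n+n' is odd (it need not vanish on (0, π)).
  u² squared terms: (-2)²·∫sin(x)² dx = 4·π/2 = 2*π;  (1)²·∫cos(3x)² dx = 1·π/2 = π/2.
  u² cross terms: 2·(-2)·(1)·∫sin(x)·cos(3x) dx = -4·(0) = 0.
  So ∫_0^π u² dx = 2*π + π/2 + 0 = 5*π/2.
  (u')² squared terms: (-3)²·∫sin(3x)² dx = 9·π/2 = 9*π/2;  (-2)²·∫cos(x)² dx = 4·π/2 = 2*π.
  (u')² cross terms: 2·(-3)·(-2)·∫sin(3x)·cos(x) dx = 12·(0) = 0.
  So ∫_0^π (u')² dx = 9*π/2 + 2*π + 0 = 13*π/2.
||u||_{H^1}^2 = (5*π/2) + (13*π/2) = 9*π.


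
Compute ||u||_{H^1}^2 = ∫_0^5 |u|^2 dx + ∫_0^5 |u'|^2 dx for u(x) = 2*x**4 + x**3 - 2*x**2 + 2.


||u||_{H^1}^2 = 224842645/126

The H^1 norm (squared) on an interval (0, L) is
  ||u||_{H^1}^2 = ∫_0^L u(x)^2 dx + ∫_0^L u'(x)^2 dx.
Compute u'(x) = 8*x**3 + 3*x**2 - 4*x.
Then u(x)^2 = 4*x**8 + 4*x**7 - 7*x**6 - 4*x**5 + 12*x**4 + 4*x**3 - 8*x**2 + 4 and u'(x)^2 = 64*x**6 + 48*x**5 - 55*x**4 - 24*x**3 + 16*x**2.
Integrate each monomial from 0 to 5 using ∫_0^5 c·x^n dx = c·5^(n+1)/(n+1):
  ∫_0^5 u(x)^2 dx = ∫_0^5 (4*x^8 + 4*x^7 - 7*x^6 - 4*x^5 + 12*x^4 + 4*x^3 - 8*x^2 + 4) dx. Term by term:
    ∫_0^5 4*x^8 dx = 7812500/9;  ∫_0^5 4*x^7 dx = 390625/2;  ∫_0^5 -7*x^6 dx = -78125;
    ∫_0^5 -4*x^5 dx = -31250/3;  ∫_0^5 12*x^4 dx = 7500;  ∫_0^5 4*x^3 dx = 625;
    ∫_0^5 -8*x^2 dx = -1000/3;  ∫_0^5 4 dx = 20.
  Sum: 7812500/9 + 390625/2 − 78125 − 31250/3 + 7500 + 625 − 1000/3 + 20 = 17687485/18.
  ∫_0^5 u'(x)^2 dx = ∫_0^5 (64*x^6 + 48*x^5 - 55*x^4 - 24*x^3 + 16*x^2) dx. Term by term:
    ∫_0^5 64*x^6 dx = 5000000/7;  ∫_0^5 48*x^5 dx = 125000;  ∫_0^5 -55*x^4 dx = -34375;
    ∫_0^5 -24*x^3 dx = -3750;  ∫_0^5 16*x^2 dx = 2000/3.
  Sum: 5000000/7 + 125000 − 34375 − 3750 + 2000/3 = 16838375/21.
Adding: ||u||_{H^1}^2 = 17687485/18 + 16838375/21 = 224842645/126.


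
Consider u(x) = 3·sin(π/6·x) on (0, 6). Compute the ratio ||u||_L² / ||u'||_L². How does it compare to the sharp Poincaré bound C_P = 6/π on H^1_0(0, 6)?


||u||_L² / ||u'||_L² = 6/π = C_P.

u(x) = 3·sin(π/6·x), so u'(x) = π*cos(π*x/6)/2.
Writing u(x) = A·sin(kπx/L) with A = 3 and k = 1, use ∫_0^L sin²(kπx/L) dx = L/2 and ∫_0^L cos²(kπx/L) dx = L/2.
u² = 9·sin²(π/6·x) and (u')² = π^2/4·cos²(π/6·x), and each of sin², cos² integrates to L/2 = 3 over (0, 6).
∫_0^6 u² dx = 27, so ||u||_L² = 3*sqrt(3).
∫_0^6 (u')² dx = 3*π^2/4, so ||u'||_L² = sqrt(3)*π/2.
Ratio ||u||_L² / ||u'||_L² = 6/π.
Sharp Poincaré constant on H^1_0(0, 6) is C_P = L/π = 6/π, achieved by sin(π/6·x).
This is the k = 1 eigenfunction (up to amplitude), so the ratio equals the sharp Poincaré constant exactly.


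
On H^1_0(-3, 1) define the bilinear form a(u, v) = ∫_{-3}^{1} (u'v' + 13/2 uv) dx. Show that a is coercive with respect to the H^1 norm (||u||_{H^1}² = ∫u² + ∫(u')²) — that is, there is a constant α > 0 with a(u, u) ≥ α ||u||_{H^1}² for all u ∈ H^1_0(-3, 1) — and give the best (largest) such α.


α = 1

Coercivity of a(·,·) on H^1_0(-3, 1) means a(u, u) ≥ α ||u||_{H^1}² for every u ∈ H^1_0.
The interval has length L = 4, and Poincaré/coercivity depend only on L. Here a(u, u) = ∫(u')² + (13/2)·∫u².
Here c = 13/2 ≥ 1, so a(u,u) = ∫(u')² + c∫u² ≥ ∫(u')² + ∫u² = ||u||_{H^1}², i.e. α = 1 works. No larger α is possible: a(u,u) ≥ α||u||_{H^1}² means (1−α)∫(u')² ≥ (α−c)∫u², and for the modes u_n = sin(nπ(x−x₀)/L) (x₀ the left endpoint) one has ∫u_n²/∫(u_n')² = (L/(nπ))² → 0, so a(u_n,u_n)/||u_n||_{H^1}² → 1. Hence the optimal constant is α = 1.
Therefore α = 1.


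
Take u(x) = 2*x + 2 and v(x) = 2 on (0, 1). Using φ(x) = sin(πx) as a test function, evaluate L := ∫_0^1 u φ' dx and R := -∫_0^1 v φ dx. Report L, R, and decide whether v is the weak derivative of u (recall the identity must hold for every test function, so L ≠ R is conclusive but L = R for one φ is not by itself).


LHS = -4/π, RHS = -4/π. Yes, v = u' weakly.

u(x) = 2*x + 2, classical derivative u'(x) = 2.
φ(x) = sin(πx), so φ'(x) = π*cos(π*x).
Note φ(0) = φ(1) = 0, so the boundary term u·φ vanishes.
LHS = ∫_0^1 u(x) φ'(x) dx = ∫_0^1 (2*π*x*cos(π*x) + 2*π*cos(π*x)) dx. Term by term:
  ∫_0^1 2*π*cos(π*x) dx = 0;  ∫_0^1 2*π*x*cos(π*x) dx = -4/π.
Sum: 0 − 4/π = -4/π.
So LHS = -4/π.
∫_0^1 v(x) φ(x) dx = ∫_0^1 (2*sin(π*x)) dx. Term by term:
  ∫_0^1 2*sin(π*x) dx = 4/π.
So RHS = -∫_0^1 v(x) φ(x) dx = -4/π.
LHS = RHS, so the identity holds for this test φ.
Moreover u is smooth here and v(x) = u'(x) = 2 pointwise, so the identity holds for every test function. Hence v is the weak derivative of u.


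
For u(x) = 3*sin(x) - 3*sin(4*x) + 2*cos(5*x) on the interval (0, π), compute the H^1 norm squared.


||u||_{H^1(0,π)}^2 = 832/3 + 275*π/2

u'(x) = -10*sin(5*x) + 3*cos(x) - 12*cos(4*x).
Expand u² and (u')² and integrate term by term on (0, π), using: for integers n ≥ 1, ∫_0^π sin²(nx) dx = ∫_0^π cos²(nx) dx = π/2; for n ≠ n', ∫_0^π sin(nx)sin(n'x) dx = ∫_0^π cos(nx)cos(n'x) dx = 0; and by product-to-sum, ∫_0^π sin(nx)cos(n'x) dx = ½∫_0^π [sin((n+n')x) + sin((n−n')x)] dx, which is 0 when n+n' is even and 2n/(n²−n'²) when n+n' is odd (it need not vanish on (0, π)).
  u² squared terms: (-3)²·∫sin(4x)² dx = 9·π/2 = 9*π/2;  (2)²·∫cos(5x)² dx = 4·π/2 = 2*π;  (3)²·∫sin(x)² dx = 9·π/2 = 9*π/2.
  u² cross terms: 2·(-3)·(2)·∫sin(4x)·cos(5x) dx = -12·(-8/9) = 32/3;  2·(-3)·(3)·∫sin(4x)·sin(x) dx = -18·(0) = 0;  2·(2)·(3)·∫cos(5x)·sin(x) dx = 12·(0) = 0.
  So ∫_0^π u² dx = 9*π/2 + 2*π + 9*π/2 + 32/3 + 0 + 0 = 32/3 + 11*π.
  (u')² squared terms: (-12)²·∫cos(4x)² dx = 144·π/2 = 72*π;  (-10)²·∫sin(5x)² dx = 100·π/2 = 50*π;  (3)²·∫cos(x)² dx = 9·π/2 = 9*π/2.
  (u')² cross terms: 2·(-12)·(-10)·∫cos(4x)·sin(5x) dx = 240·(10/9) = 800/3;  2·(-12)·(3)·∫cos(4x)·cos(x) dx = -72·(0) = 0;  2·(-10)·(3)·∫sin(5x)·cos(x) dx = -60·(0) = 0.
  So ∫_0^π (u')² dx = 72*π + 50*π + 9*π/2 + 800/3 + 0 + 0 = 800/3 + 253*π/2.
||u||_{H^1}^2 = (32/3 + 11*π) + (800/3 + 253*π/2) = 832/3 + 275*π/2.


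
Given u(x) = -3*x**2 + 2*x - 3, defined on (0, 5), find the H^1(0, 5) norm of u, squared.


||u||_{H^1}^2 = 17345/3

The H^1 norm (squared) on an interval (0, L) is
  ||u||_{H^1}^2 = ∫_0^L u(x)^2 dx + ∫_0^L u'(x)^2 dx.
Compute u'(x) = 2 - 6*x.
Then u(x)^2 = 9*x**4 - 12*x**3 + 22*x**2 - 12*x + 9 and u'(x)^2 = 36*x**2 - 24*x + 4.
Integrate each monomial from 0 to 5 using ∫_0^5 c·x^n dx = c·5^(n+1)/(n+1):
  ∫_0^5 u(x)^2 dx = ∫_0^5 (9*x^4 - 12*x^3 + 22*x^2 - 12*x + 9) dx. Term by term:
    ∫_0^5 9*x^4 dx = 5625;  ∫_0^5 -12*x^3 dx = -1875;  ∫_0^5 22*x^2 dx = 2750/3;
    ∫_0^5 -12*x dx = -150;  ∫_0^5 9 dx = 45.
  Sum: 5625 − 1875 + 2750/3 − 150 + 45 = 13685/3.
  ∫_0^5 u'(x)^2 dx = ∫_0^5 (36*x^2 - 24*x + 4) dx. Term by term:
    ∫_0^5 36*x^2 dx = 1500;  ∫_0^5 -24*x dx = -300;  ∫_0^5 4 dx = 20.
  Sum: 1500 − 300 + 20 = 1220.
Adding: ||u||_{H^1}^2 = 13685/3 + 1220 = 17345/3.


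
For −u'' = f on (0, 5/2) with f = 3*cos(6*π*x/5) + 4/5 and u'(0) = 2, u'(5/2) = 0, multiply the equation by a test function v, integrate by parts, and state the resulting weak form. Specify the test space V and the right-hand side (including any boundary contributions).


V = H^1(0, 5/2) (v unrestricted at boundary; u is determined up to an additive constant); weak form: ∫_0^5/2 u'v' dx = ∫_0^5/2 (3*cos(6*π*x/5) + 4/5) v dx − 2·v(0) for all v ∈ V.

Multiply both sides by a test function v and integrate from 0 to 5/2:
  ∫_0^5/2 −u''(x) v(x) dx = ∫_0^5/2 f(x) v(x) dx.
Integrate the LHS by parts once:
  ∫_0^5/2 −u'' v dx = −[u'(x) v(x)]_0^5/2 + ∫_0^5/2 u'(x) v'(x) dx.
Thus ∫_0^5/2 u'(x) v'(x) dx = ∫_0^5/2 f(x) v(x) dx + [u'(x) v(x)]_0^5/2.
Choose V so that boundary terms are either known or forced to vanish.
u has inhomogeneous Neumann u'(0) = 2, u'(5/2) = 0. [u' v]_0^5/2 = (0)·v(5/2) − (2)·v(0) = − 2·v(0). Take V = H^1(0, 5/2); boundary term becomes part of RHS.
Weak formulation: find u (satisfying any essential BC) such that ∫_0^5/2 u'(x) v'(x) dx = ∫_0^5/2 f v dx − 2·v(0) for all v ∈ V (Neumann data are natural BCs: they enter the RHS as boundary terms).
Substituting f(x) = 3*cos(6*π*x/5) + 4/5, the right-hand side is ∫_0^5/2 (3*cos(6*π*x/5) + 4/5) v dx − 2·v(0).
Compatibility check (pure Neumann): taking v ≡ 1 ∈ V gives 0 = ∫_0^5/2 f dx + (0) − (2), i.e. ∫_0^5/2 f dx must equal u'(0) − u'(5/2) = 2. Indeed ∫_0^5/2 (3*cos(6*π*x/5) + 4/5) dx = 2, so the data are compatible. The solution is then unique only up to an additive constant (fix it e.g. by requiring ∫_0^5/2 u dx = 0).


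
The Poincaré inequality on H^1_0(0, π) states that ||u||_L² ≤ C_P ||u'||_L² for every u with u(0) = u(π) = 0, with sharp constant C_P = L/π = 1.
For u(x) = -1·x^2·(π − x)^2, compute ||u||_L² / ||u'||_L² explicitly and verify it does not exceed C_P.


||u||_L² / ||u'||_L² = sqrt(3)*π/6 < C_P = 1.

u(x) = -1·x^2·(π − x)^2, so u'(x) = 2*x*(x*(π - x) - (x - π)^2).
u(x) = -1·x^2·(π − x)^2 vanishes at x = 0 and x = π, so u ∈ H^1_0(0, π). Differentiate via the product rule and integrate the resulting polynomials term by term.
  ∫_0^π u² dx = ∫_0^π (x^8 - 4*π*x^7 + 6*π^2*x^6 - 4*π^3*x^5 + π^4*x^4) dx. Term by term:
    ∫_0^π x^8 dx = π^9/9;  ∫_0^π -4*π*x^7 dx = -π^9/2;  ∫_0^π 6*π^2*x^6 dx = 6*π^9/7;
    ∫_0^π -4*π^3*x^5 dx = -2*π^9/3;  ∫_0^π π^4*x^4 dx = π^9/5.
  Sum: π^9/9 − π^9/2 + 6*π^9/7 − 2*π^9/3 + π^9/5 = π^9/630.
  ∫_0^π (u')² dx = ∫_0^π (16*x^6 - 48*π*x^5 + 52*π^2*x^4 - 24*π^3*x^3 + 4*π^4*x^2) dx. Term by term:
    ∫_0^π 16*x^6 dx = 16*π^7/7;  ∫_0^π -48*π*x^5 dx = -8*π^7;  ∫_0^π 52*π^2*x^4 dx = 52*π^7/5;
    ∫_0^π -24*π^3*x^3 dx = -6*π^7;  ∫_0^π 4*π^4*x^2 dx = 4*π^7/3.
  Sum: 16*π^7/7 − 8*π^7 + 52*π^7/5 − 6*π^7 + 4*π^7/3 = 2*π^7/105.
∫_0^π u² dx = π^9/630, so ||u||_L² = sqrt(70)*π^(9/2)/210.
∫_0^π (u')² dx = 2*π^7/105, so ||u'||_L² = sqrt(210)*π^(7/2)/105.
Ratio ||u||_L² / ||u'||_L² = sqrt(3)*π/6.
Sharp Poincaré constant on H^1_0(0, π) is C_P = L/π = 1, achieved by sin(x).
A polynomial bump cannot attain the sharp Poincaré constant (only the first sine eigenfunction does), so the ratio is strictly less than C_P, consistent with ||u||_L² ≤ C_P ||u'||_L².


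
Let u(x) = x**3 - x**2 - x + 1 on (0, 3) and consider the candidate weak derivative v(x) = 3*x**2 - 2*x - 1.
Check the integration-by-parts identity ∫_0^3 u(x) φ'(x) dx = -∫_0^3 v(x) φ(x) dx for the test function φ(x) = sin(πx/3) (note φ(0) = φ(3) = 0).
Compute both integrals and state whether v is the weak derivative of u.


LHS = -57/π + 324/π^3, RHS = -57/π + 324/π^3. Yes, v = u' weakly.

u(x) = x**3 - x**2 - x + 1, classical derivative u'(x) = 3*x**2 - 2*x - 1.
φ(x) = sin(πx/3), so φ'(x) = π*cos(π*x/3)/3.
Note φ(0) = φ(3) = 0, so the boundary term u·φ vanishes.
LHS = ∫_0^3 u(x) φ'(x) dx = ∫_0^3 (π*x^3*cos(π*x/3)/3 - π*x^2*cos(π*x/3)/3 - π*x*cos(π*x/3)/3 + π*cos(π*x/3)/3) dx. Term by term:
  ∫_0^3 π*cos(π*x/3)/3 dx = 0;  ∫_0^3 -π*x*cos(π*x/3)/3 dx = 6/π;  ∫_0^3 -π*x^2*cos(π*x/3)/3 dx = 18/π;
  ∫_0^3 π*x^3*cos(π*x/3)/3 dx = -81/π + 324/π^3.
Sum: 0 + 6/π + 18/π + -81/π + 324/π^3 = -57/π + 324/π^3.
So LHS = -57/π + 324/π^3.
∫_0^3 v(x) φ(x) dx = ∫_0^3 (3*x^2*sin(π*x/3) - 2*x*sin(π*x/3) - sin(π*x/3)) dx. Term by term:
  ∫_0^3 -sin(π*x/3) dx = -6/π;  ∫_0^3 -2*x*sin(π*x/3) dx = -18/π;  ∫_0^3 3*x^2*sin(π*x/3) dx = -324/π^3 + 81/π.
Sum: -6/π − 18/π + -324/π^3 + 81/π = -324/π^3 + 57/π.
So RHS = -∫_0^3 v(x) φ(x) dx = -57/π + 324/π^3.
LHS = RHS, so the identity holds for this test φ.
Moreover u is smooth here and v(x) = u'(x) = 3*x**2 - 2*x - 1 pointwise, so the identity holds for every test function. Hence v is the weak derivative of u.


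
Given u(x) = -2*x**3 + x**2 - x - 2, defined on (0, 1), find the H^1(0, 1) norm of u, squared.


||u||_{H^1}^2 = 2717/210

The H^1 norm (squared) on an interval (0, L) is
  ||u||_{H^1}^2 = ∫_0^L u(x)^2 dx + ∫_0^L u'(x)^2 dx.
Compute u'(x) = -6*x**2 + 2*x - 1.
Then u(x)^2 = 4*x**6 - 4*x**5 + 5*x**4 + 6*x**3 - 3*x**2 + 4*x + 4 and u'(x)^2 = 36*x**4 - 24*x**3 + 16*x**2 - 4*x + 1.
Integrate each monomial from 0 to 1 using ∫_0^1 c·x^n dx = c·1^(n+1)/(n+1):
  ∫_0^1 u(x)^2 dx = ∫_0^1 (4*x^6 - 4*x^5 + 5*x^4 + 6*x^3 - 3*x^2 + 4*x + 4) dx. Term by term:
    ∫_0^1 4*x^6 dx = 4/7;  ∫_0^1 -4*x^5 dx = -2/3;  ∫_0^1 5*x^4 dx = 1;
    ∫_0^1 6*x^3 dx = 3/2;  ∫_0^1 -3*x^2 dx = -1;  ∫_0^1 4*x dx = 2;
    ∫_0^1 4 dx = 4.
  Sum: 4/7 − 2/3 + 1 + 3/2 − 1 + 2 + 4 = 311/42.
  ∫_0^1 u'(x)^2 dx = ∫_0^1 (36*x^4 - 24*x^3 + 16*x^2 - 4*x + 1) dx. Term by term:
    ∫_0^1 36*x^4 dx = 36/5;  ∫_0^1 -24*x^3 dx = -6;  ∫_0^1 16*x^2 dx = 16/3;
    ∫_0^1 -4*x dx = -2;  ∫_0^1 1 dx = 1.
  Sum: 36/5 − 6 + 16/3 − 2 + 1 = 83/15.
Adding: ||u||_{H^1}^2 = 311/42 + 83/15 = 2717/210.


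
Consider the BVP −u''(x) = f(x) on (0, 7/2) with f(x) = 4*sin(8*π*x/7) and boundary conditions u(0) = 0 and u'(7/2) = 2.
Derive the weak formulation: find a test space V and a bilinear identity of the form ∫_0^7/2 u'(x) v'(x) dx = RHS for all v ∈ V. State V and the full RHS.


V = {v ∈ H^1(0, 7/2) : v(0) = 0} (test functions vanish at x = 0 where u is specified); weak form: ∫_0^7/2 u'v' dx = ∫_0^7/2 (4*sin(8*π*x/7)) v dx + 2·v(7/2) for all v ∈ V.

Multiply both sides by a test function v and integrate from 0 to 7/2:
  ∫_0^7/2 −u''(x) v(x) dx = ∫_0^7/2 f(x) v(x) dx.
Integrate the LHS by parts once:
  ∫_0^7/2 −u'' v dx = −[u'(x) v(x)]_0^7/2 + ∫_0^7/2 u'(x) v'(x) dx.
Thus ∫_0^7/2 u'(x) v'(x) dx = ∫_0^7/2 f(x) v(x) dx + [u'(x) v(x)]_0^7/2.
Choose V so that boundary terms are either known or forced to vanish.
Mixed BC: u(0) = 0 (Dirichlet) and u'(7/2) = 2 (Neumann). Define V = {v ∈ H^1(0, 7/2) : v(0) = 0}. Then [u' v]_0^7/2 = u'(7/2)·v(7/2) − u'(0)·0 = 2·v(7/2).
Weak formulation: find u (satisfying any essential BC) such that ∫_0^7/2 u'(x) v'(x) dx = ∫_0^7/2 f v dx + 2·v(7/2) for all v ∈ V (Dirichlet at 0 absorbed into V; Neumann datum at x = 7/2 contributes the boundary term).
Substituting f(x) = 4*sin(8*π*x/7), the right-hand side is ∫_0^7/2 (4*sin(8*π*x/7)) v dx + 2·v(7/2).


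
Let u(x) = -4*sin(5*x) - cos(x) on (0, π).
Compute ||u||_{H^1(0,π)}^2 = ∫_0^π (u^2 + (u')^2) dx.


||u||_{H^1(0,π)}^2 = 209*π

u'(x) = sin(x) - 20*cos(5*x).
Expand u² and (u')² and integrate term by term on (0, π), using: for integers n ≥ 1, ∫_0^π sin²(nx) dx = ∫_0^π cos²(nx) dx = π/2; for n ≠ n', ∫_0^π sin(nx)sin(n'x) dx = ∫_0^π cos(nx)cos(n'x) dx = 0; and by product-to-sum, ∫_0^π sin(nx)cos(n'x) dx = ½∫_0^π [sin((n+n')x) + sin((n−n')x)] dx, which is 0 when n+n' is even and 2n/(n²−n'²) when n+n' is odd (it need not vanish on (0, π)).
  u² squared terms: (-1)²·∫cos(x)² dx = 1·π/2 = π/2;  (-4)²·∫sin(5x)² dx = 16·π/2 = 8*π.
  u² cross terms: 2·(-1)·(-4)·∫cos(x)·sin(5x) dx = 8·(0) = 0.
  So ∫_0^π u² dx = π/2 + 8*π + 0 = 17*π/2.
  (u')² squared terms: (-20)²·∫cos(5x)² dx = 400·π/2 = 200*π;  (1)²·∫sin(x)² dx = 1·π/2 = π/2.
  (u')² cross terms: 2·(-20)·(1)·∫cos(5x)·sin(x) dx = -40·(0) = 0.
  So ∫_0^π (u')² dx = 200*π + π/2 + 0 = 401*π/2.
||u||_{H^1}^2 = (17*π/2) + (401*π/2) = 209*π.


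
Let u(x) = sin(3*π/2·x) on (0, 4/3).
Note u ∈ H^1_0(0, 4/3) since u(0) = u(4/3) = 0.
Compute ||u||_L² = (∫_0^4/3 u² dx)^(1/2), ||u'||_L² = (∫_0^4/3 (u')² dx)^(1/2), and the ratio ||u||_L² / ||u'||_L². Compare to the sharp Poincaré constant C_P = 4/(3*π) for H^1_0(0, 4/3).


||u||_L² / ||u'||_L² = 2/(3*π) < C_P = 4/(3*π).

u(x) = sin(3*π/2·x), so u'(x) = 3*π*cos(3*π*x/2)/2.
Writing u(x) = A·sin(kπx/L) with A = 1 and k = 2, use ∫_0^L sin²(kπx/L) dx = L/2 and ∫_0^L cos²(kπx/L) dx = L/2.
u² = 1·sin²(3*π/2·x) and (u')² = 9*π^2/4·cos²(3*π/2·x), and each of sin², cos² integrates to L/2 = 2/3 over (0, 4/3).
∫_0^4/3 u² dx = 2/3, so ||u||_L² = sqrt(6)/3.
∫_0^4/3 (u')² dx = 3*π^2/2, so ||u'||_L² = sqrt(6)*π/2.
Ratio ||u||_L² / ||u'||_L² = 2/(3*π).
Sharp Poincaré constant on H^1_0(0, 4/3) is C_P = L/π = 4/(3*π), achieved by sin(3*π/4·x).
This is the k = 2 harmonic; the ratio L/(kπ) is strictly less than C_P = L/π, consistent with the sharp inequality ||u||_L² ≤ C_P ||u'||_L².


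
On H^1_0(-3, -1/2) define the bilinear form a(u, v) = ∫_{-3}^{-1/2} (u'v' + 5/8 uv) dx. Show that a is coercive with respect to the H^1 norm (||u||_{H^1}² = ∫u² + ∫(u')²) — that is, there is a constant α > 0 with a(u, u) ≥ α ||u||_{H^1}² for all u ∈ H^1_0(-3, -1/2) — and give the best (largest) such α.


α = (125 + 32*π^2)/(8*(25 + 4*π^2))

Coercivity of a(·,·) on H^1_0(-3, -1/2) means a(u, u) ≥ α ||u||_{H^1}² for every u ∈ H^1_0.
The interval has length L = 5/2, and Poincaré/coercivity depend only on L. Here a(u, u) = ∫(u')² + (5/8)·∫u².
Here 0 < c = 5/8 < 1. The condition a(u,u) ≥ α||u||_{H^1}² reads (1−α)∫(u')² ≥ (α−c)∫u². Any admissible α is ≤ 1 (rapidly oscillating u have ∫u²/∫(u')² → 0), and α = 1 would force 0 ≥ (1−c)∫u², impossible since c < 1; so 1−α > 0. By the sharp Poincaré inequality on H^1_0 of an interval of length L, ∫(u')² ≥ (π/L)²∫u² with equality for the first sine mode sin(π(x−x₀)/L) (x₀ the left endpoint), so the inequality holds for all u iff (1−α)(π/L)² ≥ α − c, i.e. α ≤ ((π/L)² + c)/((π/L)² + 1) = (1 + c(L/π)²)/(1 + (L/π)²). With (π/L)² = 4*π^2/25 and c = 5/8, the largest admissible constant is α = ((π/L)² + c)/((π/L)² + 1).
Simplifying, α = (125 + 32*π^2)/(8*(25 + 4*π^2)).


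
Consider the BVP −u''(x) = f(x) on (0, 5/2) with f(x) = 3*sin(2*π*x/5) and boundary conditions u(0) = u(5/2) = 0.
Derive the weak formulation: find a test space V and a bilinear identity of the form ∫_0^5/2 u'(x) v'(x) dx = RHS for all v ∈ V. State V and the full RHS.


V = H^1_0(0, 5/2) (so v(0) = v(5/2) = 0); weak form: ∫_0^5/2 u'v' dx = ∫_0^5/2 (3*sin(2*π*x/5)) v dx for all v ∈ V.

Multiply both sides by a test function v and integrate from 0 to 5/2:
  ∫_0^5/2 −u''(x) v(x) dx = ∫_0^5/2 f(x) v(x) dx.
Integrate the LHS by parts once:
  ∫_0^5/2 −u'' v dx = −[u'(x) v(x)]_0^5/2 + ∫_0^5/2 u'(x) v'(x) dx.
Thus ∫_0^5/2 u'(x) v'(x) dx = ∫_0^5/2 f(x) v(x) dx + [u'(x) v(x)]_0^5/2.
Choose V so that boundary terms are either known or forced to vanish.
u is Dirichlet: u(0) = u(5/2) = 0. Let V = H^1_0(0, 5/2); then v(0) = v(5/2) = 0, and [u' v]_0^5/2 = 0.
Weak formulation: find u (satisfying any essential BC) such that ∫_0^5/2 u'(x) v'(x) dx = ∫_0^5/2 f v dx for all v ∈ V.
Substituting f(x) = 3*sin(2*π*x/5), the right-hand side is ∫_0^5/2 (3*sin(2*π*x/5)) v dx.


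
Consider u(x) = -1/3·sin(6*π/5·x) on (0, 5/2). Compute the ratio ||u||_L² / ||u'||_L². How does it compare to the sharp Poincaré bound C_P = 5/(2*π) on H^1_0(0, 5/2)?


||u||_L² / ||u'||_L² = 5/(6*π) < C_P = 5/(2*π).

u(x) = -1/3·sin(6*π/5·x), so u'(x) = -2*π*cos(6*π*x/5)/5.
Writing u(x) = A·sin(kπx/L) with A = -1/3 and k = 3, use ∫_0^L sin²(kπx/L) dx = L/2 and ∫_0^L cos²(kπx/L) dx = L/2.
u² = 1/9·sin²(6*π/5·x) and (u')² = 4*π^2/25·cos²(6*π/5·x), and each of sin², cos² integrates to L/2 = 5/4 over (0, 5/2).
∫_0^5/2 u² dx = 5/36, so ||u||_L² = sqrt(5)/6.
∫_0^5/2 (u')² dx = π^2/5, so ||u'||_L² = sqrt(5)*π/5.
Ratio ||u||_L² / ||u'||_L² = 5/(6*π).
Sharp Poincaré constant on H^1_0(0, 5/2) is C_P = L/π = 5/(2*π), achieved by sin(2*π/5·x).
This is the k = 3 harmonic; the ratio L/(kπ) is strictly less than C_P = L/π, consistent with the sharp inequality ||u||_L² ≤ C_P ||u'||_L².


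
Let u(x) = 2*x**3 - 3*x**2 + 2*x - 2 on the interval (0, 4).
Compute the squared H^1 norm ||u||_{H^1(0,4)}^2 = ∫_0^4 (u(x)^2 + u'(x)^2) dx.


||u||_{H^1}^2 = 791072/105

The H^1 norm (squared) on an interval (0, L) is
  ||u||_{H^1}^2 = ∫_0^L u(x)^2 dx + ∫_0^L u'(x)^2 dx.
Compute u'(x) = 6*x**2 - 6*x + 2.
Then u(x)^2 = 4*x**6 - 12*x**5 + 17*x**4 - 20*x**3 + 16*x**2 - 8*x + 4 and u'(x)^2 = 36*x**4 - 72*x**3 + 60*x**2 - 24*x + 4.
Integrate each monomial from 0 to 4 using ∫_0^4 c·x^n dx = c·4^(n+1)/(n+1):
  ∫_0^4 u(x)^2 dx = ∫_0^4 (4*x^6 - 12*x^5 + 17*x^4 - 20*x^3 + 16*x^2 - 8*x + 4) dx. Term by term:
    ∫_0^4 4*x^6 dx = 65536/7;  ∫_0^4 -12*x^5 dx = -8192;  ∫_0^4 17*x^4 dx = 17408/5;
    ∫_0^4 -20*x^3 dx = -1280;  ∫_0^4 16*x^2 dx = 1024/3;  ∫_0^4 -8*x dx = -64;
    ∫_0^4 4 dx = 16.
  Sum: 65536/7 − 8192 + 17408/5 − 1280 + 1024/3 − 64 + 16 = 384848/105.
  ∫_0^4 u'(x)^2 dx = ∫_0^4 (36*x^4 - 72*x^3 + 60*x^2 - 24*x + 4) dx. Term by term:
    ∫_0^4 36*x^4 dx = 36864/5;  ∫_0^4 -72*x^3 dx = -4608;  ∫_0^4 60*x^2 dx = 1280;
    ∫_0^4 -24*x dx = -192;  ∫_0^4 4 dx = 16.
  Sum: 36864/5 − 4608 + 1280 − 192 + 16 = 19344/5.
Adding: ||u||_{H^1}^2 = 384848/105 + 19344/5 = 791072/105.


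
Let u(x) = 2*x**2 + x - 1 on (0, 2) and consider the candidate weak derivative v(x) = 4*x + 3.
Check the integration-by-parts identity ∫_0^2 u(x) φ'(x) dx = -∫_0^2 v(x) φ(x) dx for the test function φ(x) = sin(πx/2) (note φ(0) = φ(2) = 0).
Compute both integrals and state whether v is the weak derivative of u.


LHS = -20/π, RHS = -28/π. No, v is not the weak derivative of u.

u(x) = 2*x**2 + x - 1, classical derivative u'(x) = 4*x + 1.
φ(x) = sin(πx/2), so φ'(x) = π*cos(π*x/2)/2.
Note φ(0) = φ(2) = 0, so the boundary term u·φ vanishes.
LHS = ∫_0^2 u(x) φ'(x) dx = ∫_0^2 (π*x^2*cos(π*x/2) + π*x*cos(π*x/2)/2 - π*cos(π*x/2)/2) dx. Term by term:
  ∫_0^2 -π*cos(π*x/2)/2 dx = 0;  ∫_0^2 π*x^2*cos(π*x/2) dx = -16/π;  ∫_0^2 π*x*cos(π*x/2)/2 dx = -4/π.
Sum: 0 − 16/π − 4/π = -20/π.
So LHS = -20/π.
∫_0^2 v(x) φ(x) dx = ∫_0^2 (4*x*sin(π*x/2) + 3*sin(π*x/2)) dx. Term by term:
  ∫_0^2 3*sin(π*x/2) dx = 12/π;  ∫_0^2 4*x*sin(π*x/2) dx = 16/π.
Sum: 12/π + 16/π = 28/π.
So RHS = -∫_0^2 v(x) φ(x) dx = -28/π.
LHS − RHS = 8/π ≠ 0, so the identity fails.
(For a valid weak derivative the identity must hold for EVERY test function, in particular this one. The failure shows v is NOT the weak derivative of u.)
Correct weak derivative would be u'(x) = 4*x + 1.


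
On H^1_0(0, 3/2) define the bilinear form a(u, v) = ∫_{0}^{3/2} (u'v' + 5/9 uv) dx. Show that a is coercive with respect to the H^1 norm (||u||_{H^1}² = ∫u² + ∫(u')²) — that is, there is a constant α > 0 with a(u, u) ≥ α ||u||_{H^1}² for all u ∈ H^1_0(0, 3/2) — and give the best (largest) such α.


α = (5 + 4*π^2)/(9 + 4*π^2)

Coercivity of a(·,·) on H^1_0(0, 3/2) means a(u, u) ≥ α ||u||_{H^1}² for every u ∈ H^1_0.
The interval has length L = 3/2, and Poincaré/coercivity depend only on L. Here a(u, u) = ∫(u')² + (5/9)·∫u².
Here 0 < c = 5/9 < 1. The condition a(u,u) ≥ α||u||_{H^1}² reads (1−α)∫(u')² ≥ (α−c)∫u². Any admissible α is ≤ 1 (rapidly oscillating u have ∫u²/∫(u')² → 0), and α = 1 would force 0 ≥ (1−c)∫u², impossible since c < 1; so 1−α > 0. By the sharp Poincaré inequality on H^1_0 of an interval of length L, ∫(u')² ≥ (π/L)²∫u² with equality for the first sine mode sin(π(x−x₀)/L) (x₀ the left endpoint), so the inequality holds for all u iff (1−α)(π/L)² ≥ α − c, i.e. α ≤ ((π/L)² + c)/((π/L)² + 1) = (1 + c(L/π)²)/(1 + (L/π)²). With (π/L)² = 4*π^2/9 and c = 5/9, the largest admissible constant is α = ((π/L)² + c)/((π/L)² + 1).
Simplifying, α = (5 + 4*π^2)/(9 + 4*π^2).


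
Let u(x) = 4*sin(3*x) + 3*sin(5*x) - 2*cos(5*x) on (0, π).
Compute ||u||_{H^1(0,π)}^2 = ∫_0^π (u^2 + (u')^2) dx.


||u||_{H^1(0,π)}^2 = 249*π

u'(x) = 10*sin(5*x) + 12*cos(3*x) + 15*cos(5*x).
Expand u² and (u')² and integrate term by term on (0, π), using: for integers n ≥ 1, ∫_0^π sin²(nx) dx = ∫_0^π cos²(nx) dx = π/2; for n ≠ n', ∫_0^π sin(nx)sin(n'x) dx = ∫_0^π cos(nx)cos(n'x) dx = 0; and by product-to-sum, ∫_0^π sin(nx)cos(n'x) dx = ½∫_0^π [sin((n+n')x) + sin((n−n')x)] dx, which is 0 when n+n' is even and 2n/(n²−n'²) when n+n' is odd (it need not vanish on (0, π)).
  u² squared terms: (-2)²·∫cos(5x)² dx = 4·π/2 = 2*π;  (3)²·∫sin(5x)² dx = 9·π/2 = 9*π/2;  (4)²·∫sin(3x)² dx = 16·π/2 = 8*π.
  u² cross terms: 2·(-2)·(3)·∫cos(5x)·sin(5x) dx = -12·(0) = 0;  2·(-2)·(4)·∫cos(5x)·sin(3x) dx = -16·(0) = 0;  2·(3)·(4)·∫sin(5x)·sin(3x) dx = 24·(0) = 0.
  So ∫_0^π u² dx = 2*π + 9*π/2 + 8*π + 0 + 0 + 0 = 29*π/2.
  (u')² squared terms: (10)²·∫sin(5x)² dx = 100·π/2 = 50*π;  (12)²·∫cos(3x)² dx = 144·π/2 = 72*π;  (15)²·∫cos(5x)² dx = 225·π/2 = 225*π/2.
  (u')² cross terms: 2·(10)·(12)·∫sin(5x)·cos(3x) dx = 240·(0) = 0;  2·(10)·(15)·∫sin(5x)·cos(5x) dx = 300·(0) = 0;  2·(12)·(15)·∫cos(3x)·cos(5x) dx = 360·(0) = 0.
  So ∫_0^π (u')² dx = 50*π + 72*π + 225*π/2 + 0 + 0 + 0 = 469*π/2.
||u||_{H^1}^2 = (29*π/2) + (469*π/2) = 249*π.


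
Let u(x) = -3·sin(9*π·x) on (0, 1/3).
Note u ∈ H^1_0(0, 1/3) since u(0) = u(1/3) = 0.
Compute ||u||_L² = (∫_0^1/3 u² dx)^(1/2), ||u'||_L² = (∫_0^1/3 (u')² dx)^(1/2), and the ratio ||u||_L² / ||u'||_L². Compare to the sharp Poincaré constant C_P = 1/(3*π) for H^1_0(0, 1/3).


||u||_L² / ||u'||_L² = 1/(9*π) < C_P = 1/(3*π).

u(x) = -3·sin(9*π·x), so u'(x) = -27*π*cos(9*π*x).
Writing u(x) = A·sin(kπx/L) with A = -3 and k = 3, use ∫_0^L sin²(kπx/L) dx = L/2 and ∫_0^L cos²(kπx/L) dx = L/2.
u² = 9·sin²(9*π·x) and (u')² = 729*π^2·cos²(9*π·x), and each of sin², cos² integrates to L/2 = 1/6 over (0, 1/3).
∫_0^1/3 u² dx = 3/2, so ||u||_L² = sqrt(6)/2.
∫_0^1/3 (u')² dx = 243*π^2/2, so ||u'||_L² = 9*sqrt(6)*π/2.
Ratio ||u||_L² / ||u'||_L² = 1/(9*π).
Sharp Poincaré constant on H^1_0(0, 1/3) is C_P = L/π = 1/(3*π), achieved by sin(3*π·x).
This is the k = 3 harmonic; the ratio L/(kπ) is strictly less than C_P = L/π, consistent with the sharp inequality ||u||_L² ≤ C_P ||u'||_L².


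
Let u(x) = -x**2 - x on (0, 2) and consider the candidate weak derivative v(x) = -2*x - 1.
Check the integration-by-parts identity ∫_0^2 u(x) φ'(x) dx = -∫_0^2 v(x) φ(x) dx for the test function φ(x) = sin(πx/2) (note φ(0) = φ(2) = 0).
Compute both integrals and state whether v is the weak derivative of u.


LHS = 12/π, RHS = 12/π. Yes, v = u' weakly.

u(x) = -x**2 - x, classical derivative u'(x) = -2*x - 1.
φ(x) = sin(πx/2), so φ'(x) = π*cos(π*x/2)/2.
Note φ(0) = φ(2) = 0, so the boundary term u·φ vanishes.
LHS = ∫_0^2 u(x) φ'(x) dx = ∫_0^2 (-π*x^2*cos(π*x/2)/2 - π*x*cos(π*x/2)/2) dx. Term by term:
  ∫_0^2 -π*x*cos(π*x/2)/2 dx = 4/π;  ∫_0^2 -π*x^2*cos(π*x/2)/2 dx = 8/π.
Sum: 4/π + 8/π = 12/π.
So LHS = 12/π.
∫_0^2 v(x) φ(x) dx = ∫_0^2 (-2*x*sin(π*x/2) - sin(π*x/2)) dx. Term by term:
  ∫_0^2 -sin(π*x/2) dx = -4/π;  ∫_0^2 -2*x*sin(π*x/2) dx = -8/π.
Sum: -4/π − 8/π = -12/π.
So RHS = -∫_0^2 v(x) φ(x) dx = 12/π.
LHS = RHS, so the identity holds for this test φ.
Moreover u is smooth here and v(x) = u'(x) = -2*x - 1 pointwise, so the identity holds for every test function. Hence v is the weak derivative of u.


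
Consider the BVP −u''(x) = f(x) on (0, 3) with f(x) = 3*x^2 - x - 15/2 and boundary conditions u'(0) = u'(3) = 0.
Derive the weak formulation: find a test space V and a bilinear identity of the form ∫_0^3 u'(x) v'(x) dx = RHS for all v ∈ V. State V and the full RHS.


V = H^1(0, 3) (no boundary constraint on v; u is determined up to an additive constant); weak form: ∫_0^3 u'v' dx = ∫_0^3 (3*x^2 - x - 15/2) v dx for all v ∈ V.

Multiply both sides by a test function v and integrate from 0 to 3:
  ∫_0^3 −u''(x) v(x) dx = ∫_0^3 f(x) v(x) dx.
Integrate the LHS by parts once:
  ∫_0^3 −u'' v dx = −[u'(x) v(x)]_0^3 + ∫_0^3 u'(x) v'(x) dx.
Thus ∫_0^3 u'(x) v'(x) dx = ∫_0^3 f(x) v(x) dx + [u'(x) v(x)]_0^3.
Choose V so that boundary terms are either known or forced to vanish.
u has homogeneous Neumann: u'(0) = u'(3) = 0. So [u' v]_0^3 = 0·v(3) − 0·v(0) = 0 for any v; take V = H^1(0, 3).
Weak formulation: find u (satisfying any essential BC) such that ∫_0^3 u'(x) v'(x) dx = ∫_0^3 f v dx for all v ∈ V (homogeneous Neumann, so boundary terms vanish).
Substituting f(x) = 3*x^2 - x - 15/2, the right-hand side is ∫_0^3 (3*x^2 - x - 15/2) v dx.
Compatibility check (pure Neumann): taking v ≡ 1 ∈ V gives 0 = ∫_0^3 f dx + (0) − (0), i.e. ∫_0^3 f dx must equal u'(0) − u'(3) = 0. Indeed ∫_0^3 (3*x^2 - x - 15/2) dx = 0, so the data are compatible. The solution is then unique only up to an additive constant (fix it e.g. by requiring ∫_0^3 u dx = 0).


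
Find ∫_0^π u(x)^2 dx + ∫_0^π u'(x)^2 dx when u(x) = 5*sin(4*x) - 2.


||u||_{H^1(0,π)}^2 = 433*π/2

u'(x) = 20*cos(4*x).
Expand u² and (u')² and integrate term by term on (0, π), using: for integers n ≥ 1, ∫_0^π sin²(nx) dx = ∫_0^π cos²(nx) dx = π/2; for n ≠ n', ∫_0^π sin(nx)sin(n'x) dx = ∫_0^π cos(nx)cos(n'x) dx = 0; and by product-to-sum, ∫_0^π sin(nx)cos(n'x) dx = ½∫_0^π [sin((n+n')x) + sin((n−n')x)] dx, which is 0 when n+n' is even and 2n/(n²−n'²) when n+n' is odd (it need not vanish on (0, π)). For the constant mode: ∫_0^π 1 dx = π, ∫_0^π cos(nx) dx = 0, ∫_0^π sin(nx) dx = (1−(−1)^n)/n.
  u² squared terms: (-2)²·∫1 dx = 4·π = 4*π;  (5)²·∫sin(4x)² dx = 25·π/2 = 25*π/2.
  u² cross terms: 2·(-2)·(5)·∫1·sin(4x) dx = -20·(0) = 0.
  So ∫_0^π u² dx = 4*π + 25*π/2 + 0 = 33*π/2.
  (u')² squared terms: (20)²·∫cos(4x)² dx = 400·π/2 = 200*π.
  So ∫_0^π (u')² dx = 200*π.
||u||_{H^1}^2 = (33*π/2) + (200*π) = 433*π/2.


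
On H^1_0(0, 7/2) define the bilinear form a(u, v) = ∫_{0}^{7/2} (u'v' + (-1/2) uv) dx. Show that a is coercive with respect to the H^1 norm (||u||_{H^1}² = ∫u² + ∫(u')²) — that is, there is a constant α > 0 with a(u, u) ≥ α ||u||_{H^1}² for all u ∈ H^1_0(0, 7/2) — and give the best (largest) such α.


α = (-49 + 8*π^2)/(2*(4*π^2 + 49))

Coercivity of a(·,·) on H^1_0(0, 7/2) means a(u, u) ≥ α ||u||_{H^1}² for every u ∈ H^1_0.
The interval has length L = 7/2, and Poincaré/coercivity depend only on L. Here a(u, u) = ∫(u')² + (-1/2)·∫u².
Here c = -1/2 < 0 with |c| < (π/L)² = 4*π^2/49, so coercivity still holds. The condition a(u,u) ≥ α||u||_{H^1}² reads (1−α)∫(u')² ≥ (α−c)∫u². Any admissible α is ≤ 1 (rapidly oscillating u have ∫u²/∫(u')² → 0), and α = 1 would force 0 ≥ (1−c)∫u², impossible since c < 1; so 1−α > 0. By the sharp Poincaré inequality on H^1_0 of an interval of length L, ∫(u')² ≥ (π/L)²∫u² with equality for the first sine mode sin(π(x−x₀)/L) (x₀ the left endpoint), so the inequality holds for all u iff (1−α)(π/L)² ≥ α − c, i.e. α ≤ ((π/L)² + c)/((π/L)² + 1) = (1 + c(L/π)²)/(1 + (L/π)²). (Direct route, valid since c ≤ 0: Poincaré gives c∫u² ≥ c(L/π)²∫(u')², so a(u,u) ≥ (1 + c(L/π)²)∫(u')², while ||u||_{H^1}² ≤ (1 + (L/π)²)∫(u')²; dividing yields the same α.) With (π/L)² = 4*π^2/49 and c = -1/2, the largest admissible constant is α = ((π/L)² + c)/((π/L)² + 1).
Simplifying, α = (-49 + 8*π^2)/(2*(4*π^2 + 49)).


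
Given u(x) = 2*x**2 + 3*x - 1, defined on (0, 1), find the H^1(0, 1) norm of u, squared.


||u||_{H^1}^2 = 149/5

The H^1 norm (squared) on an interval (0, L) is
  ||u||_{H^1}^2 = ∫_0^L u(x)^2 dx + ∫_0^L u'(x)^2 dx.
Compute u'(x) = 4*x + 3.
Then u(x)^2 = 4*x**4 + 12*x**3 + 5*x**2 - 6*x + 1 and u'(x)^2 = 16*x**2 + 24*x + 9.
Integrate each monomial from 0 to 1 using ∫_0^1 c·x^n dx = c·1^(n+1)/(n+1):
  ∫_0^1 u(x)^2 dx = ∫_0^1 (4*x^4 + 12*x^3 + 5*x^2 - 6*x + 1) dx. Term by term:
    ∫_0^1 4*x^4 dx = 4/5;  ∫_0^1 12*x^3 dx = 3;  ∫_0^1 5*x^2 dx = 5/3;
    ∫_0^1 -6*x dx = -3;  ∫_0^1 1 dx = 1.
  Sum: 4/5 + 3 + 5/3 − 3 + 1 = 52/15.
  ∫_0^1 u'(x)^2 dx = ∫_0^1 (16*x^2 + 24*x + 9) dx. Term by term:
    ∫_0^1 16*x^2 dx = 16/3;  ∫_0^1 24*x dx = 12;  ∫_0^1 9 dx = 9.
  Sum: 16/3 + 12 + 9 = 79/3.
Adding: ||u||_{H^1}^2 = 52/15 + 79/3 = 149/5.


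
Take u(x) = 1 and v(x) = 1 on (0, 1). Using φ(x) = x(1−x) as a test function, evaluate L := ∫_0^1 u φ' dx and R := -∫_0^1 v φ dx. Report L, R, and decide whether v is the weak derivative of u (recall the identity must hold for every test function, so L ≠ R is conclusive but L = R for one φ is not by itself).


LHS = 0, RHS = -1/6. No, v is not the weak derivative of u.

u(x) = 1, classical derivative u'(x) = 0.
φ(x) = x(1−x), so φ'(x) = 1 - 2*x.
Note φ(0) = φ(1) = 0, so the boundary term u·φ vanishes.
LHS = ∫_0^1 u(x) φ'(x) dx = ∫_0^1 (1 - 2*x) dx. Term by term:
  ∫_0^1 -2*x dx = -1;  ∫_0^1 1 dx = 1.
Sum: -1 + 1 = 0.
So LHS = 0.
∫_0^1 v(x) φ(x) dx = ∫_0^1 (-x^2 + x) dx. Term by term:
  ∫_0^1 -x^2 dx = -1/3;  ∫_0^1 x dx = 1/2.
Sum: -1/3 + 1/2 = 1/6.
So RHS = -∫_0^1 v(x) φ(x) dx = -1/6.
LHS − RHS = 1/6 ≠ 0, so the identity fails.
(For a valid weak derivative the identity must hold for EVERY test function, in particular this one. The failure shows v is NOT the weak derivative of u.)
Correct weak derivative would be u'(x) = 0.


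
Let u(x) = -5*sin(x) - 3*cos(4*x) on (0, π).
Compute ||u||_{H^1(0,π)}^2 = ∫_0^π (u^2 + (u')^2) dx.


||u||_{H^1(0,π)}^2 = -68 + 203*π/2

u'(x) = 12*sin(4*x) - 5*cos(x).
Expand u² and (u')² and integrate term by term on (0, π), using: for integers n ≥ 1, ∫_0^π sin²(nx) dx = ∫_0^π cos²(nx) dx = π/2; for n ≠ n', ∫_0^π sin(nx)sin(n'x) dx = ∫_0^π cos(nx)cos(n'x) dx = 0; and by product-to-sum, ∫_0^π sin(nx)cos(n'x) dx = ½∫_0^π [sin((n+n')x) + sin((n−n')x)] dx, which is 0 when n+n' is even and 2n/(n²−n'²) when n+n' is odd (it need not vanish on (0, π)).
  u² squared terms: (-5)²·∫sin(x)² dx = 25·π/2 = 25*π/2;  (-3)²·∫cos(4x)² dx = 9·π/2 = 9*π/2.
  u² cross terms: 2·(-5)·(-3)·∫sin(x)·cos(4x) dx = 30·(-2/15) = -4.
  So ∫_0^π u² dx = 25*π/2 + 9*π/2 − 4 = -4 + 17*π.
  (u')² squared terms: (-5)²·∫cos(x)² dx = 25·π/2 = 25*π/2;  (12)²·∫sin(4x)² dx = 144·π/2 = 72*π.
  (u')² cross terms: 2·(-5)·(12)·∫cos(x)·sin(4x) dx = -120·(8/15) = -64.
  So ∫_0^π (u')² dx = 25*π/2 + 72*π − 64 = -64 + 169*π/2.
||u||_{H^1}^2 = (-4 + 17*π) + (-64 + 169*π/2) = -68 + 203*π/2.


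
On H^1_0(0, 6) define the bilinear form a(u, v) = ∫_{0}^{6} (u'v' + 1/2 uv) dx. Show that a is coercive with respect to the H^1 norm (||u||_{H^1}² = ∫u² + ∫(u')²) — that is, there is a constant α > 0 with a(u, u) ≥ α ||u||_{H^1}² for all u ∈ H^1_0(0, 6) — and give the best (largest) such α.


α = (π^2 + 18)/(π^2 + 36)

Coercivity of a(·,·) on H^1_0(0, 6) means a(u, u) ≥ α ||u||_{H^1}² for every u ∈ H^1_0.
The interval has length L = 6, and Poincaré/coercivity depend only on L. Here a(u, u) = ∫(u')² + (1/2)·∫u².
Here 0 < c = 1/2 < 1. The condition a(u,u) ≥ α||u||_{H^1}² reads (1−α)∫(u')² ≥ (α−c)∫u². Any admissible α is ≤ 1 (rapidly oscillating u have ∫u²/∫(u')² → 0), and α = 1 would force 0 ≥ (1−c)∫u², impossible since c < 1; so 1−α > 0. By the sharp Poincaré inequality on H^1_0 of an interval of length L, ∫(u')² ≥ (π/L)²∫u² with equality for the first sine mode sin(π(x−x₀)/L) (x₀ the left endpoint), so the inequality holds for all u iff (1−α)(π/L)² ≥ α − c, i.e. α ≤ ((π/L)² + c)/((π/L)² + 1) = (1 + c(L/π)²)/(1 + (L/π)²). With (π/L)² = π^2/36 and c = 1/2, the largest admissible constant is α = ((π/L)² + c)/((π/L)² + 1).
Simplifying, α = (π^2 + 18)/(π^2 + 36).


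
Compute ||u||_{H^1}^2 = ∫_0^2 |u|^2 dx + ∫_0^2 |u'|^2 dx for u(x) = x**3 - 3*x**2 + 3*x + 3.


||u||_{H^1}^2 = 1256/35

The H^1 norm (squared) on an interval (0, L) is
  ||u||_{H^1}^2 = ∫_0^L u(x)^2 dx + ∫_0^L u'(x)^2 dx.
Compute u'(x) = 3*x**2 - 6*x + 3.
Then u(x)^2 = x**6 - 6*x**5 + 15*x**4 - 12*x**3 - 9*x**2 + 18*x + 9 and u'(x)^2 = 9*x**4 - 36*x**3 + 54*x**2 - 36*x + 9.
Integrate each monomial from 0 to 2 using ∫_0^2 c·x^n dx = c·2^(n+1)/(n+1):
  ∫_0^2 u(x)^2 dx = ∫_0^2 (x^6 - 6*x^5 + 15*x^4 - 12*x^3 - 9*x^2 + 18*x + 9) dx. Term by term:
    ∫_0^2 x^6 dx = 128/7;  ∫_0^2 -6*x^5 dx = -64;  ∫_0^2 15*x^4 dx = 96;
    ∫_0^2 -12*x^3 dx = -48;  ∫_0^2 -9*x^2 dx = -24;  ∫_0^2 18*x dx = 36;
    ∫_0^2 9 dx = 18.
  Sum: 128/7 − 64 + 96 − 48 − 24 + 36 + 18 = 226/7.
  ∫_0^2 u'(x)^2 dx = ∫_0^2 (9*x^4 - 36*x^3 + 54*x^2 - 36*x + 9) dx. Term by term:
    ∫_0^2 9*x^4 dx = 288/5;  ∫_0^2 -36*x^3 dx = -144;  ∫_0^2 54*x^2 dx = 144;
    ∫_0^2 -36*x dx = -72;  ∫_0^2 9 dx = 18.
  Sum: 288/5 − 144 + 144 − 72 + 18 = 18/5.
Adding: ||u||_{H^1}^2 = 226/7 + 18/5 = 1256/35.
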